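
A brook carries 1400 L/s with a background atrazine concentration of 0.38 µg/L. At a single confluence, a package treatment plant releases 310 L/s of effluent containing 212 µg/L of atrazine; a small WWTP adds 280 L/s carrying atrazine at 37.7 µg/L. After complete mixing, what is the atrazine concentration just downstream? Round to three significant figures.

38.6 µg/L

Flow-weighted average: C = (1400·0.3800 + 310.0·212.0 + 280.0·37.70) / 1990 = 76810/1990 = 38.60 µg/L.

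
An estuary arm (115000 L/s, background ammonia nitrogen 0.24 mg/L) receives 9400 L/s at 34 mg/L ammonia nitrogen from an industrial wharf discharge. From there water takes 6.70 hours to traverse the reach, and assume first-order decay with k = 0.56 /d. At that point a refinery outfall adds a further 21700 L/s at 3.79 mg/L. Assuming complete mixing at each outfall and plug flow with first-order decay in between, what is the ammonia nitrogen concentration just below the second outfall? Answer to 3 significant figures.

2.60 mg/L

Mixed concentration C = ΣQC/ΣQ = (115000·0.2400 + 9400·34.00) / 124400 = 347200/124400 = 2.791 mg/L; combined flow 124400 L/s.
After decay, C = 2.791 × e^(−kt) = 2.791 × 0.8553 = 2.387 mg/L.
Second outfall: C = (124400·2.387 + 21700·3.790)/146100 = 2.595 mg/L.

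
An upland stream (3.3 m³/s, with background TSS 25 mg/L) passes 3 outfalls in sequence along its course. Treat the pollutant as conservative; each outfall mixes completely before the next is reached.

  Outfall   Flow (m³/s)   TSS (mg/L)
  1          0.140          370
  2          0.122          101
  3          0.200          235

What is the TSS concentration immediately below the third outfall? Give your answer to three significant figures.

Below outfall 1: Q → 3.440 m³/s, C = (3.300·25.00 + 0.1400·370.0)/3.440 = 39.04 mg/L.
Below outfall 2: Q → 3.562 m³/s, C = (3.440·39.04 + 0.1220·101.0)/3.562 = 41.16 mg/L.
Below outfall 3: Q → 3.762 m³/s, C = (3.562·41.16 + 0.2000·235.0)/3.762 = 51.47 mg/L.

51.5 mg/L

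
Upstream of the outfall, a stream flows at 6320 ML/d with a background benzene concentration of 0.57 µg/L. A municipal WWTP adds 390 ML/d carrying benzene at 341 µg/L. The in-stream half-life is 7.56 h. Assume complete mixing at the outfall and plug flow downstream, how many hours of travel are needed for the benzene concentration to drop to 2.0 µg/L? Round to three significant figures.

25.3 h

Mass balance: C = (6320·0.5700 + 390.0·341.0) / 6710 = 136600/6710 = 20.36 µg/L.
Half-life 7.56 h → k = ln 2 / 7.56 = 0.09169 h⁻¹ = 2.200 d⁻¹.
20.36·exp(−k·t) = 2.0 → t = ln(20.36/2.0)/k = 91100 s = 25.31 h.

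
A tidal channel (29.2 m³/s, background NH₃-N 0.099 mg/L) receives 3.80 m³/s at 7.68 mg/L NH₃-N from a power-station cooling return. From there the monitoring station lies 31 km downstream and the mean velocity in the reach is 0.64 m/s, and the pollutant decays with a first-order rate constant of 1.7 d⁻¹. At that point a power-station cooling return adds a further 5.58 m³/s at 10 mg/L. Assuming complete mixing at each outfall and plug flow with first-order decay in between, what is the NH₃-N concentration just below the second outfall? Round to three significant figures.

Conservation of mass: C = (29.20·0.09900 + 3.800·7.680) / 33.00 = 32.07/33.00 = 0.9720 mg/L; combined flow 33.00 m³/s.
Travel time t = 31·1000 / 0.64 = 48440 s = 13.45 h.
After decay, C = 0.9720 × e^(−kt) = 0.9720 × 0.3856 = 0.3748 mg/L.
At the second outfall, C = (33.00·0.3748 + 5.580·10.00) / (33.00 + 5.580) = 1.767 mg/L.

1.77 mg/L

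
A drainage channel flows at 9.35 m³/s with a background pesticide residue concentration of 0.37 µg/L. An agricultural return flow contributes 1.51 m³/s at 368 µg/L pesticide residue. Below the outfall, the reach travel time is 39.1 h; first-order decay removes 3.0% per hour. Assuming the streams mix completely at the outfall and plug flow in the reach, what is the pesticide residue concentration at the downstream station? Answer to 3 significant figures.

Mass balance: C = (9.350·0.3700 + 1.510·368.0) / 10.86 = 559.1/10.86 = 51.49 µg/L.
3.0%/h lost → k = −ln(1 − 0.03) = 0.03046 h⁻¹.
Applying C = C₀e^(−kt): 51.49 × 0.3039 = 15.65 µg/L.

15.6 µg/L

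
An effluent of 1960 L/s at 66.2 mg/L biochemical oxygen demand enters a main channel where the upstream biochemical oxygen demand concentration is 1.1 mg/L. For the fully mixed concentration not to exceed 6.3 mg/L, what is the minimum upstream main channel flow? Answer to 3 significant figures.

22600 L/s

Set C_mix = 6.3: (Q·1.100 + 1960·66.20) / (Q + 1960) = 6.3
→ Q = 1960·(66.20 − 6.3)/(6.3 − 1.100) = 22580 L/s.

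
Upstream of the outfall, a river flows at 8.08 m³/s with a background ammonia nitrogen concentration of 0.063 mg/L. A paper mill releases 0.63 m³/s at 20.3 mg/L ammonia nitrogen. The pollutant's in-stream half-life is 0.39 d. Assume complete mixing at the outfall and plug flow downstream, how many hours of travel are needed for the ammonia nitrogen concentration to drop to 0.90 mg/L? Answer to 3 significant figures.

7.14 h

Conservation of mass: C = (8.080·0.06300 + 0.6300·20.30) / 8.710 = 13.30/8.710 = 1.527 mg/L.
Half-life 0.39 d → k = ln 2 / 0.39 = 1.777 d⁻¹.
1.527·exp(−k·t) = 0.90 → t = ln(1.527/0.90)/k = 25690 s = 7.137 h.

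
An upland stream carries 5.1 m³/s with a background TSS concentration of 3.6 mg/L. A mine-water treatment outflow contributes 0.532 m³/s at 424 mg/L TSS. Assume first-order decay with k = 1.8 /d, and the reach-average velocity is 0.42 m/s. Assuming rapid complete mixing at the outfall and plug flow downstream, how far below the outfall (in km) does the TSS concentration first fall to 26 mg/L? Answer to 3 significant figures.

10.3 km

Conservation of mass: C = (5.100·3.600 + 0.5320·424.0) / 5.632 = 243.9/5.632 = 43.31 mg/L.
Set 43.31·exp(−k·t) = 26 → t = ln(43.31/26)/k = 24490 s = 6.804 h.
Distance = v·t = 0.42·24490 = 10290 m = 10.29 km.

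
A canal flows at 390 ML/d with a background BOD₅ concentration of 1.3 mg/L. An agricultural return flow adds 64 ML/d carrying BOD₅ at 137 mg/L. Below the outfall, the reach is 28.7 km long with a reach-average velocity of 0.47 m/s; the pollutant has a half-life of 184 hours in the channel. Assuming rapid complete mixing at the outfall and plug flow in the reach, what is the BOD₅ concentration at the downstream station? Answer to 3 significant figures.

Conservation of mass: C = (390.0·1.300 + 64.00·137.0) / 454.0 = 9275/454.0 = 20.43 mg/L.
Travel time t = 28.7·1000 / 0.47 = 61060 s = 16.96 h.
Half-life 184 h → k = ln 2 / 184 = 0.003767 h⁻¹ = 0.09041 d⁻¹.
After decay, C = 20.43 × e^(−kt) = 20.43 × 0.9381 = 19.16 mg/L.

19.2 mg/L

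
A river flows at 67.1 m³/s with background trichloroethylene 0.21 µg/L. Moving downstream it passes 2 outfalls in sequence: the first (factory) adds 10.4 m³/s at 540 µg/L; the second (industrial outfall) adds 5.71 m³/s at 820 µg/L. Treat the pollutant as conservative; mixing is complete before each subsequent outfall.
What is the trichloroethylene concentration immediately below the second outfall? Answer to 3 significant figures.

124 µg/L

Below outfall 1: Q → 77.50 m³/s, C = (67.10·0.2100 + 10.40·540.0)/77.50 = 72.65 µg/L.
Below outfall 2: Q → 83.21 m³/s, C = (77.50·72.65 + 5.710·820.0)/83.21 = 123.9 µg/L.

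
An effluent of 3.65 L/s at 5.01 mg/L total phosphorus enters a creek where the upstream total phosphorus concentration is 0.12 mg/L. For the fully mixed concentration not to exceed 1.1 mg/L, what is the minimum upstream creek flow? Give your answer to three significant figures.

Set C_mix = 1.1: (Q·0.1200 + 3.650·5.010) / (Q + 3.650) = 1.1
→ Q = 3.650·(5.010 − 1.1)/(1.1 − 0.1200) = 14.56 L/s.

14.6 L/s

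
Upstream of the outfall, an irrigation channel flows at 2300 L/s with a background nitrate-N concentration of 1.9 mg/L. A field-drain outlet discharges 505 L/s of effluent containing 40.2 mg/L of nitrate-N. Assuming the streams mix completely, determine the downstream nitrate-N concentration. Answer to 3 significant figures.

Mass balance: C = (2300·1.900 + 505.0·40.20) / 2805 = 24670/2805 = 8.795 mg/L.

8.80 mg/L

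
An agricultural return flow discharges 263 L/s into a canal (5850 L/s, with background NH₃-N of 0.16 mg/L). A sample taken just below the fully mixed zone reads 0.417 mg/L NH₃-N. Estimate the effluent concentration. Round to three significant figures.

Mass balance: 5850·0.1600 + 263.0·Cₑ = 6113·0.4170
→ Cₑ = (6113·0.4170 − 5850·0.1600) / 263.0 = 6.134 mg/L.

6.13 mg/L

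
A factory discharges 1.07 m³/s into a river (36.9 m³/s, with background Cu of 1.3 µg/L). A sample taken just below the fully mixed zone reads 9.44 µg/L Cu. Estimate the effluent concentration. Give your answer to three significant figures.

290 µg/L

Mass balance: 36.90·1.300 + 1.070·Cₑ = 37.97·9.440
→ Cₑ = (37.97·9.440 − 36.90·1.300) / 1.070 = 290.2 µg/L.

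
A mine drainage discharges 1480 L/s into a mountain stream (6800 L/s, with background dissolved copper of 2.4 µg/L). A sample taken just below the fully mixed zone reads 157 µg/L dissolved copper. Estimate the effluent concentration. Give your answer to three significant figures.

867 µg/L

Mass balance: 6800·2.400 + 1480·Cₑ = 8280·157.0
→ Cₑ = (8280·157.0 − 6800·2.400) / 1480 = 867.3 µg/L.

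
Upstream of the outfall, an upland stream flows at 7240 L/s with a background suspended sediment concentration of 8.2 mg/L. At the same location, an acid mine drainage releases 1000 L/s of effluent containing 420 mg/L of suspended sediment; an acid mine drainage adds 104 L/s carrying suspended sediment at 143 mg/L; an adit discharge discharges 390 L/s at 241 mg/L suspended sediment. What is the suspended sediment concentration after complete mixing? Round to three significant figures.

Conservation of mass: C = (7240·8.200 + 1000·420.0 + 104.0·143.0 + 390.0·241.0) / 8734 = 588200/8734 = 67.35 mg/L.

67.3 mg/L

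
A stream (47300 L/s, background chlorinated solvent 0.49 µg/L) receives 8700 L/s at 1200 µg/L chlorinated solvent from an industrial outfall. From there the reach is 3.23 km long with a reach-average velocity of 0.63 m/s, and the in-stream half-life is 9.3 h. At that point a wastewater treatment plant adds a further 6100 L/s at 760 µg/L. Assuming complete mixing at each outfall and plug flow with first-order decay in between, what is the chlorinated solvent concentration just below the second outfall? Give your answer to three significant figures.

226 µg/L

Flow-weighted average: C = (47300·0.4900 + 8700·1200) / 56000 = 10460000/56000 = 186.8 µg/L; combined flow 56000 L/s.
Travel time t = 3.23·1000 / 0.63 = 5127 s = 1.424 h.
Half-life 9.3 h → k = ln 2 / 9.3 = 0.07453 h⁻¹ = 1.789 d⁻¹.
Applying C = C₀e^(−kt): 186.8 × 0.8993 = 168.0 µg/L.
At the second outfall, C = (56000·168.0 + 6100·760.0) / (56000 + 6100) = 226.2 µg/L.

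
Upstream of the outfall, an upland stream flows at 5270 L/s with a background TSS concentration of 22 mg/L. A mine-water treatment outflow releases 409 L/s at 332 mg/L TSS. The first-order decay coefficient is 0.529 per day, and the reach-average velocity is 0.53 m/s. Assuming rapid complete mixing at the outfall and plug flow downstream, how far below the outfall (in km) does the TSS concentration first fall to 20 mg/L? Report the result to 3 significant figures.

68.9 km

Flow-weighted average: C = (5270·22.00 + 409.0·332.0) / 5679 = 251700/5679 = 44.33 mg/L.
Set 44.33·exp(−k·t) = 20 → t = ln(44.33/20)/k = 130000 s = 36.11 h.
Distance = v·t = 0.53·130000 = 68890 m = 68.89 km.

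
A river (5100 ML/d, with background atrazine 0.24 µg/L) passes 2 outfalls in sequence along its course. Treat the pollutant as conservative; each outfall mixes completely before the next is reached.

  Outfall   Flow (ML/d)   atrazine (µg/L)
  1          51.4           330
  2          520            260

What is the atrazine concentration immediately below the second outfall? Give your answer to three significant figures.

27.0 µg/L

After outfall 1: Q = 5100 + 51.40 = 5151 ML/d; C = (5100·0.2400 + 51.40·330.0)/5151 = 3.530 µg/L.
After outfall 2: Q = 5151 + 520.0 = 5671 ML/d; C = (5151·3.530 + 520.0·260.0)/5671 = 27.05 µg/L.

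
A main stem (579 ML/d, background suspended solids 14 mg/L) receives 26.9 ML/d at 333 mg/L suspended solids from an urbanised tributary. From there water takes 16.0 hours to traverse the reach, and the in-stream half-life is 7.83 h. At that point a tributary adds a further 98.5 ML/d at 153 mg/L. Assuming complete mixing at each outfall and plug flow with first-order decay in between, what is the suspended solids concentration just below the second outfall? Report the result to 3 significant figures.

27.3 mg/L

Mass balance: C = (579.0·14.00 + 26.90·333.0) / 605.9 = 17060/605.9 = 28.16 mg/L; combined flow 605.9 ML/d.
Half-life 7.83 h → k = ln 2 / 7.83 = 0.08852 h⁻¹ = 2.125 d⁻¹.
After decay, C = 28.16 × e^(−kt) = 28.16 × 0.2426 = 6.832 mg/L.
At the second outfall, C = (605.9·6.832 + 98.50·153.0) / (605.9 + 98.50) = 27.27 mg/L.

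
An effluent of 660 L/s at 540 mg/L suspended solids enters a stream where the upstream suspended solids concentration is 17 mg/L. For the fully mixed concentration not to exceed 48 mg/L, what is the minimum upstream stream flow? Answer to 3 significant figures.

Set C_mix = 48: (Q·17.00 + 660.0·540.0) / (Q + 660.0) = 48
→ Q = 660.0·(540.0 − 48)/(48 − 17.00) = 10470 L/s.

10500 L/s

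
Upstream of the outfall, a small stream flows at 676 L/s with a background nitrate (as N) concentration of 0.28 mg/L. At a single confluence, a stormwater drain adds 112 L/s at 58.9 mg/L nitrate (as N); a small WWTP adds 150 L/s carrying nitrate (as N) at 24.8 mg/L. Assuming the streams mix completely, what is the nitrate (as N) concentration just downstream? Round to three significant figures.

Flow-weighted average: C = (676.0·0.2800 + 112.0·58.90 + 150.0·24.80) / 938.0 = 10510/938.0 = 11.20 mg/L.

11.2 mg/L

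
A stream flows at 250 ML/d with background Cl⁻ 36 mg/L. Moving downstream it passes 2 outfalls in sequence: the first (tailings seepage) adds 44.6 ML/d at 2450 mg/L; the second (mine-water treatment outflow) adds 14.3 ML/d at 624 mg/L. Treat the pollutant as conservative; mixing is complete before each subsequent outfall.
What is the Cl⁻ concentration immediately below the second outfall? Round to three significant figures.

Outfall 1: combined Q = 294.6 ML/d; C = (250.0·36.00 + 44.60·2450)/294.6 = 401.5 mg/L.
Outfall 2: combined Q = 308.9 ML/d; C = (294.6·401.5 + 14.30·624.0)/308.9 = 411.8 mg/L.

412 mg/L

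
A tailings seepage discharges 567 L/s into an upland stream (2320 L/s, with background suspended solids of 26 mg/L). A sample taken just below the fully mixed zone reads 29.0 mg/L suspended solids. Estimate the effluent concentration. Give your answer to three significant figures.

41.3 mg/L

Mass balance: 2320·26.00 + 567.0·Cₑ = 2887·29.00
→ Cₑ = (2887·29.00 − 2320·26.00) / 567.0 = 41.28 mg/L.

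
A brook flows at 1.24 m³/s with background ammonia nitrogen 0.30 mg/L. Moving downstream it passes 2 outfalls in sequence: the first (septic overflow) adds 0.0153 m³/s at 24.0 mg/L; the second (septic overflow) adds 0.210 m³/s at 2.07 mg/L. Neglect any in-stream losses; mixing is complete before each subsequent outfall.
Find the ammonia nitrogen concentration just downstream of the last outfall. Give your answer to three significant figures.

Outfall 1: combined Q = 1.255 m³/s; C = (1.240·0.3000 + 0.01530·24.00)/1.255 = 0.5889 mg/L.
Outfall 2: combined Q = 1.465 m³/s; C = (1.255·0.5889 + 0.2100·2.070)/1.465 = 0.8011 mg/L.

0.801 mg/L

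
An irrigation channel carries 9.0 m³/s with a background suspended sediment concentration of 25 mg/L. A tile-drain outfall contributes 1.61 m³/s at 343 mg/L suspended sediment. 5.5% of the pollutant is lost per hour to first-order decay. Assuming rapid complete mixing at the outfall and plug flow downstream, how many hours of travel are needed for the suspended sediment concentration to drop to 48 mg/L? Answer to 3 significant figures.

Conservation of mass: C = (9.000·25.00 + 1.610·343.0) / 10.61 = 777.2/10.61 = 73.25 mg/L.
5.5%/h lost → k = −ln(1 − 0.055) = 0.05657 h⁻¹.
73.25·exp(−k·t) = 48 → t = ln(73.25/48)/k = 26900 s = 7.473 h.

7.47 h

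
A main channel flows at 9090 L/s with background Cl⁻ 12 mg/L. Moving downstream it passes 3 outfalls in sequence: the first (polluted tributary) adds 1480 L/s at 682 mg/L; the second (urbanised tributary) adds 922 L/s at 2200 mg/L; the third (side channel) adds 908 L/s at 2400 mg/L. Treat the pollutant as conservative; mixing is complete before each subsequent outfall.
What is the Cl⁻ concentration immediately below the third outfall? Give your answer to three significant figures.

Outfall 1: combined Q = 10570 L/s; C = (9090·12.00 + 1480·682.0)/10570 = 105.8 mg/L.
Outfall 2: combined Q = 11490 L/s; C = (10570·105.8 + 922.0·2200)/11490 = 273.8 mg/L.
Outfall 3: combined Q = 12400 L/s; C = (11490·273.8 + 908.0·2400)/12400 = 429.5 mg/L.

430 mg/L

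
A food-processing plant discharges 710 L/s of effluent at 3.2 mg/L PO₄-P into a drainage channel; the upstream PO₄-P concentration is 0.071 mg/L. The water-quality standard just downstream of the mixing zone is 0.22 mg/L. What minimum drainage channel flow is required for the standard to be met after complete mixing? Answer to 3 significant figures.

14200 L/s

Set C_mix = 0.22: (Q·0.07100 + 710.0·3.200) / (Q + 710.0) = 0.22
→ Q = 710.0·(3.200 − 0.22)/(0.22 − 0.07100) = 14200 L/s.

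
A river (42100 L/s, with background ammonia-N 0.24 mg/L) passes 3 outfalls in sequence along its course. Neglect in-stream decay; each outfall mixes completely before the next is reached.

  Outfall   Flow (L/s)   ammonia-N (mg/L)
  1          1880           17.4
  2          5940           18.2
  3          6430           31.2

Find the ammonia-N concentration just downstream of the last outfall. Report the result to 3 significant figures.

After outfall 1: Q = 42100 + 1880 = 43980 L/s; C = (42100·0.2400 + 1880·17.40)/43980 = 0.9735 mg/L.
After outfall 2: Q = 43980 + 5940 = 49920 L/s; C = (43980·0.9735 + 5940·18.20)/49920 = 3.023 mg/L.
After outfall 3: Q = 49920 + 6430 = 56350 L/s; C = (49920·3.023 + 6430·31.20)/56350 = 6.239 mg/L.

6.24 mg/L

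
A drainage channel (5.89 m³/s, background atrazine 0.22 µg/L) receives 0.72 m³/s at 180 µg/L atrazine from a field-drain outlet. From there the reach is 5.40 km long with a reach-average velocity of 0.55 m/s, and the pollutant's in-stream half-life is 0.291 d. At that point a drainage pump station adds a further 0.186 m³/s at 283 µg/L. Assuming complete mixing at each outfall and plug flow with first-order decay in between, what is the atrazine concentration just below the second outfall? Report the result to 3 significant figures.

Mass balance: C = (5.890·0.2200 + 0.7200·180.0) / 6.610 = 130.9/6.610 = 19.80 µg/L; combined flow 6.610 m³/s.
Travel time t = 5.40·1000 / 0.55 = 9818 s = 2.727 h.
Half-life 0.291 d → k = ln 2 / 0.291 = 2.382 d⁻¹.
Decay over the reach: 19.80·exp(−kt) = 19.80·0.7629 = 15.11 µg/L.
At the second outfall, C = (6.610·15.11 + 0.1860·283.0) / (6.610 + 0.1860) = 22.44 µg/L.

22.4 µg/L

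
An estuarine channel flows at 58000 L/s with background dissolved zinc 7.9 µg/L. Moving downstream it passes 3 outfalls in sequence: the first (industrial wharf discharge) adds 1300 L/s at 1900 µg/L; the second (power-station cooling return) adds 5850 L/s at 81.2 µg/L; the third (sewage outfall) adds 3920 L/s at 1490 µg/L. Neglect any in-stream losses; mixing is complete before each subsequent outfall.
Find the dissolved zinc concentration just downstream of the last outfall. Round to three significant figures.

Outfall 1: combined Q = 59300 L/s; C = (58000·7.900 + 1300·1900)/59300 = 49.38 µg/L.
Outfall 2: combined Q = 65150 L/s; C = (59300·49.38 + 5850·81.20)/65150 = 52.24 µg/L.
Outfall 3: combined Q = 69070 L/s; C = (65150·52.24 + 3920·1490)/69070 = 133.8 µg/L.

134 µg/L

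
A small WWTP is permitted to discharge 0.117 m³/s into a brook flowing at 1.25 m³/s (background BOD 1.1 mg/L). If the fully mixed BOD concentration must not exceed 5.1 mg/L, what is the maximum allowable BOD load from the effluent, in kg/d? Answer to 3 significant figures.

484 kg/d

Mass balance at the limit: 1.250·1.100 + 0.1170·Cₑ = 1.367·5.1 → Cₑ = 47.84 mg/L.
Load = 0.1170 m³/s × 47.84 g/m³ × 86 400 s/d = 483.6 kg/d.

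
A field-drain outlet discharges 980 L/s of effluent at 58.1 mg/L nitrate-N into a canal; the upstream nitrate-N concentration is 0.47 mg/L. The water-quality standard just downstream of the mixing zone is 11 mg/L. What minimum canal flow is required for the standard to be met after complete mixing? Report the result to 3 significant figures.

Set C_mix = 11: (Q·0.4700 + 980.0·58.10) / (Q + 980.0) = 11
→ Q = 980.0·(58.10 − 11)/(11 − 0.4700) = 4383 L/s.

4380 L/s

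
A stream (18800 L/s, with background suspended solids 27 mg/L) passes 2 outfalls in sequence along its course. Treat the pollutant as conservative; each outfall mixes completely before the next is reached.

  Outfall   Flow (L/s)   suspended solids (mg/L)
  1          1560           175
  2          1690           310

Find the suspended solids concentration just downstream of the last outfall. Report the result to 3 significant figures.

59.2 mg/L

Outfall 1: combined Q = 20360 L/s; C = (18800·27.00 + 1560·175.0)/20360 = 38.34 mg/L.
Outfall 2: combined Q = 22050 L/s; C = (20360·38.34 + 1690·310.0)/22050 = 59.16 mg/L.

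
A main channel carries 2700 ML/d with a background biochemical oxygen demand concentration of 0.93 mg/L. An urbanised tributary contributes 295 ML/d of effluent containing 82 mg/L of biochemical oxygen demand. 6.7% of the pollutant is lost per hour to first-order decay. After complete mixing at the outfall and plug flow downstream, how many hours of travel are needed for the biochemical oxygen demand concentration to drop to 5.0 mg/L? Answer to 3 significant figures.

8.34 h

Conservation of mass: C = (2700·0.9300 + 295.0·82.00) / 2995 = 26700/2995 = 8.915 mg/L.
6.7%/h lost → k = −ln(1 − 0.067) = 0.06935 h⁻¹.
8.915·exp(−k·t) = 5.0 → t = ln(8.915/5.0)/k = 30020 s = 8.339 h.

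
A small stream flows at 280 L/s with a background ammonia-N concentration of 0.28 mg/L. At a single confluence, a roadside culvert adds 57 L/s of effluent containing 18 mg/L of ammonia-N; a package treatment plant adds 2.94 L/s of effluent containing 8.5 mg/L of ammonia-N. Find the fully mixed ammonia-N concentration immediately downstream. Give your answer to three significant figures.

3.32 mg/L

Mixed concentration C = ΣQC/ΣQ = (280.0·0.2800 + 57.00·18.00 + 2.940·8.500) / 339.9 = 1129/339.9 = 3.322 mg/L.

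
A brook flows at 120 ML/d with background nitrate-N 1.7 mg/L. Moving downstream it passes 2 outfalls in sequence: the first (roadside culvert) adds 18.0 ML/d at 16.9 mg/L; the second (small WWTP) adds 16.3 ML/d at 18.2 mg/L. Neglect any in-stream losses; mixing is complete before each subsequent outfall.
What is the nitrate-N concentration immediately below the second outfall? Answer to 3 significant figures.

Outfall 1: combined Q = 138.0 ML/d; C = (120.0·1.700 + 18.00·16.90)/138.0 = 3.683 mg/L.
Outfall 2: combined Q = 154.3 ML/d; C = (138.0·3.683 + 16.30·18.20)/154.3 = 5.216 mg/L.

5.22 mg/L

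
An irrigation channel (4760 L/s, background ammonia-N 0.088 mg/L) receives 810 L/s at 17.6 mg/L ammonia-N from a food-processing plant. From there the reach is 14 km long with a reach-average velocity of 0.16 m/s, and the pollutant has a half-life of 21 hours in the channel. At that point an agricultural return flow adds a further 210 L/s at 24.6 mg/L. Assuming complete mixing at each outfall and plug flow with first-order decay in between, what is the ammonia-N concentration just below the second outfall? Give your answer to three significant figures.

2.03 mg/L

Flow-weighted average: C = (4760·0.08800 + 810.0·17.60) / 5570 = 14670/5570 = 2.635 mg/L; combined flow 5570 L/s.
Travel time t = 14·1000 / 0.16 = 87500 s = 24.31 h.
Half-life 21 h → k = ln 2 / 21 = 0.03301 h⁻¹ = 0.7922 d⁻¹.
After decay, C = 2.635 × e^(−kt) = 2.635 × 0.4483 = 1.181 mg/L.
Second outfall: C = (5570·1.181 + 210.0·24.60)/5780 = 2.032 mg/L.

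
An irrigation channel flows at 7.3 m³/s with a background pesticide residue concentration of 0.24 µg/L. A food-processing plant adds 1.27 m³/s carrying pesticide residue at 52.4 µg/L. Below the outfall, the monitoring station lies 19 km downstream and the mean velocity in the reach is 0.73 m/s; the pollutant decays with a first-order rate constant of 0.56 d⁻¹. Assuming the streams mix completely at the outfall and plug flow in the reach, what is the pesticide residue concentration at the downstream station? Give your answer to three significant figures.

After mixing, C = (7.300·0.2400 + 1.270·52.40) / 8.570 = 68.30/8.570 = 7.970 µg/L.
Travel time t = 19·1000 / 0.73 = 26030 s = 7.230 h.
Decay over the reach: 7.970·exp(−kt) = 7.970·0.8448 = 6.732 µg/L.

6.73 µg/L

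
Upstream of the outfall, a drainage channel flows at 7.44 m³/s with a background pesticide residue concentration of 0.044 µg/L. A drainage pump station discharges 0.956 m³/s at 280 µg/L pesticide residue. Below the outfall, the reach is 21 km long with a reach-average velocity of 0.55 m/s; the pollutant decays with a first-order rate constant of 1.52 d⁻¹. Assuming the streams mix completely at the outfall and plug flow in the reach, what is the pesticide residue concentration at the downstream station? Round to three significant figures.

16.3 µg/L

Mixed concentration C = ΣQC/ΣQ = (7.440·0.04400 + 0.9560·280.0) / 8.396 = 268.0/8.396 = 31.92 µg/L.
Travel time t = 21·1000 / 0.55 = 38180 s = 10.61 h.
After decay, C = 31.92 × e^(−kt) = 31.92 × 0.5108 = 16.31 µg/L.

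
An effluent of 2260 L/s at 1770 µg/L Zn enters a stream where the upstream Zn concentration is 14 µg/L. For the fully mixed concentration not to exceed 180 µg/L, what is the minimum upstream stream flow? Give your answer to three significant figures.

Set C_mix = 180: (Q·14.00 + 2260·1770) / (Q + 2260) = 180
→ Q = 2260·(1770 − 180)/(180 − 14.00) = 21650 L/s.

21600 L/s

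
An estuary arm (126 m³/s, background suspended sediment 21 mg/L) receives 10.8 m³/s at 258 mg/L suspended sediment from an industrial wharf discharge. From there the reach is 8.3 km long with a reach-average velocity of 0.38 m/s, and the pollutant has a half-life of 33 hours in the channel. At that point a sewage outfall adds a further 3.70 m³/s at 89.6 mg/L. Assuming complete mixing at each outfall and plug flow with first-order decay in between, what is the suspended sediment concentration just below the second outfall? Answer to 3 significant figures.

Flow-weighted average: C = (126.0·21.00 + 10.80·258.0) / 136.8 = 5432/136.8 = 39.71 mg/L; combined flow 136.8 m³/s.
Travel time t = 8.3·1000 / 0.38 = 21840 s = 6.067 h.
Half-life 33 h → k = ln 2 / 33 = 0.02100 h⁻¹ = 0.5041 d⁻¹.
Applying C = C₀e^(−kt): 39.71 × 0.8803 = 34.96 mg/L.
At the second outfall, C = (136.8·34.96 + 3.700·89.60) / (136.8 + 3.700) = 36.40 mg/L.

36.4 mg/L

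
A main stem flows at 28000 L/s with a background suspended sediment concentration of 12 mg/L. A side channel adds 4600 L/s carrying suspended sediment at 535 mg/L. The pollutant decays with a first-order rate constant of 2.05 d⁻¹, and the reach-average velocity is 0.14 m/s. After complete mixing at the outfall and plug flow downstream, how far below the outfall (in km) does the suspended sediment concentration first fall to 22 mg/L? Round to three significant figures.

Mass balance: C = (28000·12.00 + 4600·535.0) / 32600 = 2797000/32600 = 85.80 mg/L.
Set 85.80·exp(−k·t) = 22 → t = ln(85.80/22)/k = 57360 s = 15.93 h.
Distance = v·t = 0.14·57360 = 8030 m = 8.030 km.

8.03 km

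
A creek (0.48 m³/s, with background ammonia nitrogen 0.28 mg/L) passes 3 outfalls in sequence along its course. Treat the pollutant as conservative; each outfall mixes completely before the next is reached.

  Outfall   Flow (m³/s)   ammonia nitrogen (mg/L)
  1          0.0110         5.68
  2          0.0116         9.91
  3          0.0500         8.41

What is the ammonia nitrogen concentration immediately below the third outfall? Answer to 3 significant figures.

1.33 mg/L

After outfall 1: Q = 0.4800 + 0.01100 = 0.4910 m³/s; C = (0.4800·0.2800 + 0.01100·5.680)/0.4910 = 0.4010 mg/L.
After outfall 2: Q = 0.4910 + 0.01160 = 0.5026 m³/s; C = (0.4910·0.4010 + 0.01160·9.910)/0.5026 = 0.6204 mg/L.
After outfall 3: Q = 0.5026 + 0.05000 = 0.5526 m³/s; C = (0.5026·0.6204 + 0.05000·8.410)/0.5526 = 1.325 mg/L.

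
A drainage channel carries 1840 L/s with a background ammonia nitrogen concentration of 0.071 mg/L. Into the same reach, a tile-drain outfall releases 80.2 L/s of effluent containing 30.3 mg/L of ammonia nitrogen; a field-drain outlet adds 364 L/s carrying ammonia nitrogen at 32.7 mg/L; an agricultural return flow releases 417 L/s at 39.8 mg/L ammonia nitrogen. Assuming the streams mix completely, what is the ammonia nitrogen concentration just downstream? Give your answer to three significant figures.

Mixed concentration C = ΣQC/ΣQ = (1840·0.07100 + 80.20·30.30 + 364.0·32.70 + 417.0·39.80) / 2701 = 31060/2701 = 11.50 mg/L.

11.5 mg/L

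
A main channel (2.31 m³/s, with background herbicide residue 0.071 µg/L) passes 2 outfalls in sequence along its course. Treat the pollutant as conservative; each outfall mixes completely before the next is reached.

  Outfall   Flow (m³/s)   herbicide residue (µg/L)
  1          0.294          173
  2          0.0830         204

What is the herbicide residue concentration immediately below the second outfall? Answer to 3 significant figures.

25.3 µg/L

After outfall 1: Q = 2.310 + 0.2940 = 2.604 m³/s; C = (2.310·0.07100 + 0.2940·173.0)/2.604 = 19.60 µg/L.
After outfall 2: Q = 2.604 + 0.08300 = 2.687 m³/s; C = (2.604·19.60 + 0.08300·204.0)/2.687 = 25.29 µg/L.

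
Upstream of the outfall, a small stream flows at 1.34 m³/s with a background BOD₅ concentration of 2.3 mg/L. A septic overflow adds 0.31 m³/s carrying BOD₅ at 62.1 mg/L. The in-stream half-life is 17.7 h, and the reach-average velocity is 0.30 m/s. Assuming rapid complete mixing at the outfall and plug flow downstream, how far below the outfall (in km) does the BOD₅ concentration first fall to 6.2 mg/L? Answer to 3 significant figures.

21.5 km

After mixing, C = (1.340·2.300 + 0.3100·62.10) / 1.650 = 22.33/1.650 = 13.54 mg/L.
Half-life 17.7 h → k = ln 2 / 17.7 = 0.03916 h⁻¹ = 0.9399 d⁻¹.
Set 13.54·exp(−k·t) = 6.2 → t = ln(13.54/6.2)/k = 71770 s = 19.94 h.
Distance = v·t = 0.30·71770 = 21530 m = 21.53 km.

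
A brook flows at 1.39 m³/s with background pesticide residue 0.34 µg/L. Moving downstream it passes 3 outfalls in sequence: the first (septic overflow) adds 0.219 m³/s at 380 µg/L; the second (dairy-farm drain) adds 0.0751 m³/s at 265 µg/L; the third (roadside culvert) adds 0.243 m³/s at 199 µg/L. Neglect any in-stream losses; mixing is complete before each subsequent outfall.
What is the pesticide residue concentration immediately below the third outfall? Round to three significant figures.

After outfall 1: Q = 1.390 + 0.2190 = 1.609 m³/s; C = (1.390·0.3400 + 0.2190·380.0)/1.609 = 52.02 µg/L.
After outfall 2: Q = 1.609 + 0.07510 = 1.684 m³/s; C = (1.609·52.02 + 0.07510·265.0)/1.684 = 61.51 µg/L.
After outfall 3: Q = 1.684 + 0.2430 = 1.927 m³/s; C = (1.684·61.51 + 0.2430·199.0)/1.927 = 78.85 µg/L.

78.8 µg/L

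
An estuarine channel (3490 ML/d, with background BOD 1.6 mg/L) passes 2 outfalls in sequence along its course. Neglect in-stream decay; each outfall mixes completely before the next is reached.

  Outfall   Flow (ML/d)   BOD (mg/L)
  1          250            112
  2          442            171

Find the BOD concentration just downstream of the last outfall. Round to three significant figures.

26.1 mg/L

After outfall 1: Q = 3490 + 250.0 = 3740 ML/d; C = (3490·1.600 + 250.0·112.0)/3740 = 8.980 mg/L.
After outfall 2: Q = 3740 + 442.0 = 4182 ML/d; C = (3740·8.980 + 442.0·171.0)/4182 = 26.10 mg/L.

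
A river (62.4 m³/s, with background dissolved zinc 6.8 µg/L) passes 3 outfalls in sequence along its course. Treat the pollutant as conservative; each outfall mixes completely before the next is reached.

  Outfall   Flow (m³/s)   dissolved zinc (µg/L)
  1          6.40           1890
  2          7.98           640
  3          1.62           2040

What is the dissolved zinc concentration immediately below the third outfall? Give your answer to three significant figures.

After outfall 1: Q = 62.40 + 6.400 = 68.80 m³/s; C = (62.40·6.800 + 6.400·1890)/68.80 = 182.0 µg/L.
After outfall 2: Q = 68.80 + 7.980 = 76.78 m³/s; C = (68.80·182.0 + 7.980·640.0)/76.78 = 229.6 µg/L.
After outfall 3: Q = 76.78 + 1.620 = 78.40 m³/s; C = (76.78·229.6 + 1.620·2040)/78.40 = 267.0 µg/L.

267 µg/L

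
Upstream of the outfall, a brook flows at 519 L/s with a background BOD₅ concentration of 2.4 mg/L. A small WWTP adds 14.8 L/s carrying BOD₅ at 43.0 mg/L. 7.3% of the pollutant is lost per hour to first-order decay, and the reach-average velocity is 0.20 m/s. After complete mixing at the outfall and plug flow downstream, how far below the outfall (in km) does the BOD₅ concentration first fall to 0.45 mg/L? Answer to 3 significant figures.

19.6 km

Mixed concentration C = ΣQC/ΣQ = (519.0·2.400 + 14.80·43.00) / 533.8 = 1882/533.8 = 3.526 mg/L.
7.3%/h lost → k = −ln(1 − 0.073) = 0.07580 h⁻¹.
Set 3.526·exp(−k·t) = 0.45 → t = ln(3.526/0.45)/k = 97770 s = 27.16 h.
Distance = v·t = 0.20·97770 = 19550 m = 19.55 km.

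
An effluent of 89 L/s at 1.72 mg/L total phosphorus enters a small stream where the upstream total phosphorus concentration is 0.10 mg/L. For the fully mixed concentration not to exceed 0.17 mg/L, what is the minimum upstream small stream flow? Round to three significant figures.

1970 L/s

Set C_mix = 0.17: (Q·0.1000 + 89.00·1.720) / (Q + 89.00) = 0.17
→ Q = 89.00·(1.720 − 0.17)/(0.17 − 0.1000) = 1971 L/s.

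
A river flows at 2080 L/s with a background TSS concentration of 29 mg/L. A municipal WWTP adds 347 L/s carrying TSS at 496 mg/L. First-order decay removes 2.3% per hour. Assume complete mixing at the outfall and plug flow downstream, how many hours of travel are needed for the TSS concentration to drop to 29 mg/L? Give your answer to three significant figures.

51.3 h

After mixing, C = (2080·29.00 + 347.0·496.0) / 2427 = 232400/2427 = 95.77 mg/L.
2.3%/h lost → k = −ln(1 − 0.023) = 0.02327 h⁻¹.
95.77·exp(−k·t) = 29 → t = ln(95.77/29)/k = 184800 s = 51.34 h.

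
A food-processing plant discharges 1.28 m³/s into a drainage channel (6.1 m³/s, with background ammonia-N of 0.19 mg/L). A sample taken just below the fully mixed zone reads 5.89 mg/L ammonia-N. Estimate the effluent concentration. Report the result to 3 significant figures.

33.1 mg/L

Mass balance: 6.100·0.1900 + 1.280·Cₑ = 7.380·5.890
→ Cₑ = (7.380·5.890 − 6.100·0.1900) / 1.280 = 33.05 mg/L.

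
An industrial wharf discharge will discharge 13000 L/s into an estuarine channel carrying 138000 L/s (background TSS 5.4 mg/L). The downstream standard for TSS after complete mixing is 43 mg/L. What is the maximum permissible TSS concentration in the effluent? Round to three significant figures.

442 mg/L

At the limit, (Qr·Cr + Qe·Cₑ)/(Qr + Qe) = 43:
Cₑ = (151000·43 − 138000·5.400) / 13000 = 442.1 mg/L.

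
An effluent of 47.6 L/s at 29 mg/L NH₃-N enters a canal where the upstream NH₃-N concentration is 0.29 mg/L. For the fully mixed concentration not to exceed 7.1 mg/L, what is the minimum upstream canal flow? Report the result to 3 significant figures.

Set C_mix = 7.1: (Q·0.2900 + 47.60·29.00) / (Q + 47.60) = 7.1
→ Q = 47.60·(29.00 − 7.1)/(7.1 − 0.2900) = 153.1 L/s.

153 L/s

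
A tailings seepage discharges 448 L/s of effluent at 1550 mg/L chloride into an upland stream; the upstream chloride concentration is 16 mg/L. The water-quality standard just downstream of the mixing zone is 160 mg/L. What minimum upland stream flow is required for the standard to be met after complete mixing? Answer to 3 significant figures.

Set C_mix = 160: (Q·16.00 + 448.0·1550) / (Q + 448.0) = 160
→ Q = 448.0·(1550 − 160)/(160 − 16.00) = 4324 L/s.

4320 L/s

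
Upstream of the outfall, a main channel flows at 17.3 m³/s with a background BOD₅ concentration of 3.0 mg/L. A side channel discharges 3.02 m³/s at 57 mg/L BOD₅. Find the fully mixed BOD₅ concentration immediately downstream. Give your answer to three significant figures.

Mixed concentration C = ΣQC/ΣQ = (17.30·3.000 + 3.020·57.00) / 20.32 = 224.0/20.32 = 11.03 mg/L.

11.0 mg/L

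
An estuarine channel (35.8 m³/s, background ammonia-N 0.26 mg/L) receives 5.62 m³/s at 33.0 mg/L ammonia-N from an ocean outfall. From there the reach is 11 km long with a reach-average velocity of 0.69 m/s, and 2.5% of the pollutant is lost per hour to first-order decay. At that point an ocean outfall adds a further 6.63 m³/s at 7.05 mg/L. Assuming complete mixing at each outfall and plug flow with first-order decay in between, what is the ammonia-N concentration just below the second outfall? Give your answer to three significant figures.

After mixing, C = (35.80·0.2600 + 5.620·33.00) / 41.42 = 194.8/41.42 = 4.702 mg/L; combined flow 41.42 m³/s.
Travel time t = 11·1000 / 0.69 = 15940 s = 4.428 h.
2.5%/h lost → k = −ln(1 − 0.025) = 0.02532 h⁻¹.
Applying C = C₀e^(−kt): 4.702 × 0.8939 = 4.204 mg/L.
Second outfall: C = (41.42·4.204 + 6.630·7.050)/48.05 = 4.596 mg/L.

4.60 mg/L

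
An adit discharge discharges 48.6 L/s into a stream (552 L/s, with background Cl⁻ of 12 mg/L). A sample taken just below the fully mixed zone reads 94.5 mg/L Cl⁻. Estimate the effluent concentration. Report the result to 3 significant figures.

1030 mg/L

Mass balance: 552.0·12.00 + 48.60·Cₑ = 600.6·94.50
→ Cₑ = (600.6·94.50 − 552.0·12.00) / 48.60 = 1032 mg/L.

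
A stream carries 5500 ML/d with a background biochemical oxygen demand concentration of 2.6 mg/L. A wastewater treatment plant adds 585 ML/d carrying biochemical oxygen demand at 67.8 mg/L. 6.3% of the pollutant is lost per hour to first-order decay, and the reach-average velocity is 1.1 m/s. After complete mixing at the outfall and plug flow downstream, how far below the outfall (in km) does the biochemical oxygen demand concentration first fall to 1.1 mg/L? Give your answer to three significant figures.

127 km

Flow-weighted average: C = (5500·2.600 + 585.0·67.80) / 6085 = 53960/6085 = 8.868 mg/L.
6.3%/h lost → k = −ln(1 − 0.063) = 0.06507 h⁻¹.
Set 8.868·exp(−k·t) = 1.1 → t = ln(8.868/1.1)/k = 115500 s = 32.07 h.
Distance = v·t = 1.1·115500 = 127000 m = 127.0 km.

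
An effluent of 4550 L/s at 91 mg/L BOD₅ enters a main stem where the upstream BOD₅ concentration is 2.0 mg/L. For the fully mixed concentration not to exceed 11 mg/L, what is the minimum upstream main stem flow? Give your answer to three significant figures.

Set C_mix = 11: (Q·2.000 + 4550·91.00) / (Q + 4550) = 11
→ Q = 4550·(91.00 − 11)/(11 − 2.000) = 40440 L/s.

40400 L/s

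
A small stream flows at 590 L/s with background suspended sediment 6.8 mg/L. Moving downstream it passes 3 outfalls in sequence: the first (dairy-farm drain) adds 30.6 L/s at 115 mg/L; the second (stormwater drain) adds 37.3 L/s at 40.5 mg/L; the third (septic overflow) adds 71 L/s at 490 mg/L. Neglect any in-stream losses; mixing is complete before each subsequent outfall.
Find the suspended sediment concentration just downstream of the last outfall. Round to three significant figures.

Below outfall 1: Q → 620.6 L/s, C = (590.0·6.800 + 30.60·115.0)/620.6 = 12.14 mg/L.
Below outfall 2: Q → 657.9 L/s, C = (620.6·12.14 + 37.30·40.50)/657.9 = 13.74 mg/L.
Below outfall 3: Q → 728.9 L/s, C = (657.9·13.74 + 71.00·490.0)/728.9 = 60.13 mg/L.

60.1 mg/L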